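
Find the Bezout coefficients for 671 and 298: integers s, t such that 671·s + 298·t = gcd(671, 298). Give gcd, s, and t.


Euclidean algorithm on (671, 298) — divide until remainder is 0:
  671 = 2 · 298 + 75
  298 = 3 · 75 + 73
  75 = 1 · 73 + 2
  73 = 36 · 2 + 1
  2 = 2 · 1 + 0
gcd(671, 298) = 1.
Track Bezout coefficients alongside the remainders: start with r₀ = 671 = a·1 + b·0 (s = 1, t = 0) and r₁ = 298 = a·0 + b·1 (s = 0, t = 1); each new remainder r_{k+1} = r_{k-1} − q_k·r_k inherits s_{k+1} = s_{k-1} − q_k·s_k, t_{k+1} = t_{k-1} − q_k·t_k, so r_k = a·s_k + b·t_k at every step:
  q = 2: r = 75, s = 1 − 2·0 = 1, t = 0 − 2·1 = -2  (check: 671·1 + 298·(-2) = 75)
  q = 3: r = 73, s = 0 − 3·1 = -3, t = 1 − 3·(-2) = 7  (check: 671·(-3) + 298·7 = 73)
  q = 1: r = 2, s = 1 − 1·(-3) = 4, t = -2 − 1·7 = -9  (check: 671·4 + 298·(-9) = 2)
  q = 36: r = 1, s = -3 − 36·4 = -147, t = 7 − 36·(-9) = 331  (check: 671·(-147) + 298·331 = 1)
The row with r = 1 (the gcd) gives the Bezout coefficients s = -147, t = 331.
Result: 671 · (-147) + 298 · (331) = 1.

gcd(671, 298) = 1; s = -147, t = 331 (check: 671·(-147) + 298·331 = 1).


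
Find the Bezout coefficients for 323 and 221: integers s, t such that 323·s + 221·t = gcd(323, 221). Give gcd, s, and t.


Euclidean algorithm on (323, 221) — divide until remainder is 0:
  323 = 1 · 221 + 102
  221 = 2 · 102 + 17
  102 = 6 · 17 + 0
gcd(323, 221) = 17.
Track Bezout coefficients alongside the remainders: start with r₀ = 323 = a·1 + b·0 (s = 1, t = 0) and r₁ = 221 = a·0 + b·1 (s = 0, t = 1); each new remainder r_{k+1} = r_{k-1} − q_k·r_k inherits s_{k+1} = s_{k-1} − q_k·s_k, t_{k+1} = t_{k-1} − q_k·t_k, so r_k = a·s_k + b·t_k at every step:
  q = 1: r = 102, s = 1 − 1·0 = 1, t = 0 − 1·1 = -1  (check: 323·1 + 221·(-1) = 102)
  q = 2: r = 17, s = 0 − 2·1 = -2, t = 1 − 2·(-1) = 3  (check: 323·(-2) + 221·3 = 17)
The row with r = 17 (the gcd) gives the Bezout coefficients s = -2, t = 3.
Result: 323 · (-2) + 221 · (3) = 17.

gcd(323, 221) = 17; s = -2, t = 3 (check: 323·(-2) + 221·3 = 17).


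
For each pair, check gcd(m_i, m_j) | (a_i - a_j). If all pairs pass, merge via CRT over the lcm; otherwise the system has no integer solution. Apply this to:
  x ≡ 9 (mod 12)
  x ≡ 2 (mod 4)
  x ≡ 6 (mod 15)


Moduli 12, 4, 15 are not pairwise coprime, so CRT works modulo lcm(m_i) when all pairwise compatibility conditions hold.
Pairwise compatibility: gcd(m_i, m_j) must divide a_i - a_j for every pair.
Merge one congruence at a time:
  Start: x ≡ 9 (mod 12).
  Combine with x ≡ 2 (mod 4): gcd(12, 4) = 4, and 2 - 9 = -7 is NOT divisible by 4.
    ⇒ system is inconsistent (no integer solution).

No solution (the system is inconsistent).


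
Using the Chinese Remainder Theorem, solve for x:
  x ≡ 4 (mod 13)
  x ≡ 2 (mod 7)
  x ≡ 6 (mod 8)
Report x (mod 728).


Moduli 13, 7, 8 are pairwise coprime; by CRT there is a unique solution modulo M = 13 · 7 · 8 = 728.
Solve pairwise, accumulating the modulus:
  Start with x ≡ 4 (mod 13).
  Combine with x ≡ 2 (mod 7): since gcd(13, 7) = 1, we get a unique residue mod 91.
    Write x = 4 + 13·t and substitute into x ≡ 2 (mod 7): 13·t ≡ 2 − 4 = -2 (mod 7).
    Reduce coefficients mod 7: 6·t ≡ 5 (mod 7).
    The inverse of 6 mod 7 is 6 (since 6·6 = 36 = 5·7 + 1), so t ≡ 6·5 = 30 ≡ 2 (mod 7).
    Then x = 4 + 13·2 = 30, valid modulo lcm(13, 7) = 91: x ≡ 30 (mod 91).
  Combine with x ≡ 6 (mod 8): since gcd(91, 8) = 1, we get a unique residue mod 728.
    Write x = 30 + 91·t and substitute into x ≡ 6 (mod 8): 91·t ≡ 6 − 30 = -24 (mod 8).
    Reduce coefficients mod 8: 3·t ≡ 0 (mod 8).
    The inverse of 3 mod 8 is 3 (since 3·3 = 9 = 1·8 + 1), so t ≡ 3·0 = 0 ≡ 0 (mod 8).
    Then x = 30 + 91·0 = 30, valid modulo lcm(91, 8) = 728: x ≡ 30 (mod 728).
Verify: 30 mod 13 = 4 ✓, 30 mod 7 = 2 ✓, 30 mod 8 = 6 ✓.

x ≡ 30 (mod 728).


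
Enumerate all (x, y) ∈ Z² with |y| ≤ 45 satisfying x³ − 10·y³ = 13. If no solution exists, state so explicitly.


The equation is x³ - 10y³ = 13. For fixed y, x³ = 10·y³ + 13, so a solution requires the RHS to be a perfect cube.
Strategy: iterate y from -45 to 45, compute RHS = 10·y³ + 13, and check whether it is a (positive or negative) perfect cube.
Check small values of y:
  y = 0: RHS = 13 is not a perfect cube.
  y = 1: RHS = 23 is not a perfect cube.
  y = -1: RHS = 3 is not a perfect cube.
  y = 2: RHS = 93 is not a perfect cube.
  y = -2: RHS = -67 is not a perfect cube.
  y = 3: RHS = 283 is not a perfect cube.
  y = -3: RHS = -257 is not a perfect cube.
Continuing the search up to |y| = 45 finds no solutions either.
No (x, y) in the scanned range satisfies the equation.

No integer solutions with |y| ≤ 45.


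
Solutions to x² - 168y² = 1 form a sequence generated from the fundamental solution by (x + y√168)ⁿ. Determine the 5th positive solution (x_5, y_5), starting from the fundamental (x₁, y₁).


Step 1: Find the fundamental solution (x₁, y₁) of x² - 168y² = 1.
  Expand √168 as a continued fraction. a₀ = ⌊√168⌋ = 12; iterate m_{k+1} = d_k·a_k − m_k, d_{k+1} = (168 − m_{k+1}²)/d_k, a_{k+1} = ⌊(a₀ + m_{k+1})/d_{k+1}⌋ (starting m₀ = 0, d₀ = 1), with convergents p_k = a_k·p_{k-1} + p_{k-2}, q_k = a_k·q_{k-1} + q_{k-2} (p₋₁ = 1, q₋₁ = 0):
  k = 0: a₀ = 12; p₀/q₀ = 12/1; p₀² − 168·q₀² = 144 − 168 = -24.
  k = 1: m = 12, d = 24, a = ⌊(12 + 12)/24⌋ = 1; p/q = (1·12 + 1)/(1·1 + 0) = 13/1; p² − 168·q² = 169 − 168 = 1.
  The first convergent with p² − 168·q² = 1 gives the fundamental solution (x₁, y₁) = (13, 1).
Step 2: Apply the recurrence (x_{n+1}, y_{n+1}) = (x₁x_n + 168y₁y_n, x₁y_n + y₁x_n) repeatedly.
  From (x_1, y_1) = (13, 1): x_2 = 13·13 + 168·1·1 = 337; y_2 = 13·1 + 1·13 = 26.
  From (x_2, y_2) = (337, 26): x_3 = 13·337 + 168·1·26 = 8749; y_3 = 13·26 + 1·337 = 675.
  From (x_3, y_3) = (8749, 675): x_4 = 13·8749 + 168·1·675 = 227137; y_4 = 13·675 + 1·8749 = 17524.
  From (x_4, y_4) = (227137, 17524): x_5 = 13·227137 + 168·1·17524 = 5896813; y_5 = 13·17524 + 1·227137 = 454949.
Step 3: Verify x_5² - 168·y_5² = 34772403556969 - 34772403556968 = 1 (should be 1). ✓

(x_1, y_1) = (13, 1); (x_5, y_5) = (5896813, 454949).


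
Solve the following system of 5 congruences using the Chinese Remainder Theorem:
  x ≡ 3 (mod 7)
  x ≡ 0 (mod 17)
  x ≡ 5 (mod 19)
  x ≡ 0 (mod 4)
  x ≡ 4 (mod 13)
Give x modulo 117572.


Product of moduli M = 7 · 17 · 19 · 4 · 13 = 117572.
Merge one congruence at a time:
  Start: x ≡ 3 (mod 7).
  Combine with x ≡ 0 (mod 17); new modulus lcm = 119.
    Write x = 3 + 7·t and substitute into x ≡ 0 (mod 17): 7·t ≡ 0 − 3 = -3 (mod 17).
    Reduce coefficients mod 17: 7·t ≡ 14 (mod 17).
    The inverse of 7 mod 17 is 5 (since 7·5 = 35 = 2·17 + 1), so t ≡ 5·14 = 70 ≡ 2 (mod 17).
    Then x = 3 + 7·2 = 17, valid modulo lcm(7, 17) = 119: x ≡ 17 (mod 119).
  Combine with x ≡ 5 (mod 19); new modulus lcm = 2261.
    Write x = 17 + 119·t and substitute into x ≡ 5 (mod 19): 119·t ≡ 5 − 17 = -12 (mod 19).
    Reduce coefficients mod 19: 5·t ≡ 7 (mod 19).
    The inverse of 5 mod 19 is 4 (since 5·4 = 20 = 1·19 + 1), so t ≡ 4·7 = 28 ≡ 9 (mod 19).
    Then x = 17 + 119·9 = 1088, valid modulo lcm(119, 19) = 2261: x ≡ 1088 (mod 2261).
  Combine with x ≡ 0 (mod 4); new modulus lcm = 9044.
    Write x = 1088 + 2261·t and substitute into x ≡ 0 (mod 4): 2261·t ≡ 0 − 1088 = -1088 (mod 4).
    Reduce coefficients mod 4: 1·t ≡ 0 (mod 4).
    So t ≡ 0 (mod 4).
    Then x = 1088 + 2261·0 = 1088, valid modulo lcm(2261, 4) = 9044: x ≡ 1088 (mod 9044).
  Combine with x ≡ 4 (mod 13); new modulus lcm = 117572.
    Write x = 1088 + 9044·t and substitute into x ≡ 4 (mod 13): 9044·t ≡ 4 − 1088 = -1084 (mod 13).
    Reduce coefficients mod 13: 9·t ≡ 8 (mod 13).
    The inverse of 9 mod 13 is 3 (since 9·3 = 27 = 2·13 + 1), so t ≡ 3·8 = 24 ≡ 11 (mod 13).
    Then x = 1088 + 9044·11 = 100572, valid modulo lcm(9044, 13) = 117572: x ≡ 100572 (mod 117572).
Verify against each original: 100572 mod 7 = 3, 100572 mod 17 = 0, 100572 mod 19 = 5, 100572 mod 4 = 0, 100572 mod 13 = 4.

x ≡ 100572 (mod 117572).


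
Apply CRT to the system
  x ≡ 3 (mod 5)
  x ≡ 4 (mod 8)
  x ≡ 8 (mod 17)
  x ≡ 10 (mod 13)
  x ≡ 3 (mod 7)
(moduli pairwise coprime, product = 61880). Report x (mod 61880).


Product of moduli M = 5 · 8 · 17 · 13 · 7 = 61880.
Merge one congruence at a time:
  Start: x ≡ 3 (mod 5).
  Combine with x ≡ 4 (mod 8); new modulus lcm = 40.
    Write x = 3 + 5·t and substitute into x ≡ 4 (mod 8): 5·t ≡ 4 − 3 = 1 (mod 8).
    The inverse of 5 mod 8 is 5 (since 5·5 = 25 = 3·8 + 1), so t ≡ 5·1 = 5 ≡ 5 (mod 8).
    Then x = 3 + 5·5 = 28, valid modulo lcm(5, 8) = 40: x ≡ 28 (mod 40).
  Combine with x ≡ 8 (mod 17); new modulus lcm = 680.
    Write x = 28 + 40·t and substitute into x ≡ 8 (mod 17): 40·t ≡ 8 − 28 = -20 (mod 17).
    Reduce coefficients mod 17: 6·t ≡ 14 (mod 17).
    The inverse of 6 mod 17 is 3 (since 6·3 = 18 = 1·17 + 1), so t ≡ 3·14 = 42 ≡ 8 (mod 17).
    Then x = 28 + 40·8 = 348, valid modulo lcm(40, 17) = 680: x ≡ 348 (mod 680).
  Combine with x ≡ 10 (mod 13); new modulus lcm = 8840.
    Write x = 348 + 680·t and substitute into x ≡ 10 (mod 13): 680·t ≡ 10 − 348 = -338 (mod 13).
    Reduce coefficients mod 13: 4·t ≡ 0 (mod 13).
    The inverse of 4 mod 13 is 10 (since 4·10 = 40 = 3·13 + 1), so t ≡ 10·0 = 0 ≡ 0 (mod 13).
    Then x = 348 + 680·0 = 348, valid modulo lcm(680, 13) = 8840: x ≡ 348 (mod 8840).
  Combine with x ≡ 3 (mod 7); new modulus lcm = 61880.
    Write x = 348 + 8840·t and substitute into x ≡ 3 (mod 7): 8840·t ≡ 3 − 348 = -345 (mod 7).
    Reduce coefficients mod 7: 6·t ≡ 5 (mod 7).
    The inverse of 6 mod 7 is 6 (since 6·6 = 36 = 5·7 + 1), so t ≡ 6·5 = 30 ≡ 2 (mod 7).
    Then x = 348 + 8840·2 = 18028, valid modulo lcm(8840, 7) = 61880: x ≡ 18028 (mod 61880).
Verify against each original: 18028 mod 5 = 3, 18028 mod 8 = 4, 18028 mod 17 = 8, 18028 mod 13 = 10, 18028 mod 7 = 3.

x ≡ 18028 (mod 61880).


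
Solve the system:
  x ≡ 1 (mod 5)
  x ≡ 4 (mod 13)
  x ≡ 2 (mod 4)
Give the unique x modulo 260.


Moduli 5, 13, 4 are pairwise coprime; by CRT there is a unique solution modulo M = 5 · 13 · 4 = 260.
Solve pairwise, accumulating the modulus:
  Start with x ≡ 1 (mod 5).
  Combine with x ≡ 4 (mod 13): since gcd(5, 13) = 1, we get a unique residue mod 65.
    Write x = 1 + 5·t and substitute into x ≡ 4 (mod 13): 5·t ≡ 4 − 1 = 3 (mod 13).
    The inverse of 5 mod 13 is 8 (since 5·8 = 40 = 3·13 + 1), so t ≡ 8·3 = 24 ≡ 11 (mod 13).
    Then x = 1 + 5·11 = 56, valid modulo lcm(5, 13) = 65: x ≡ 56 (mod 65).
  Combine with x ≡ 2 (mod 4): since gcd(65, 4) = 1, we get a unique residue mod 260.
    Write x = 56 + 65·t and substitute into x ≡ 2 (mod 4): 65·t ≡ 2 − 56 = -54 (mod 4).
    Reduce coefficients mod 4: 1·t ≡ 2 (mod 4).
    So t ≡ 2 (mod 4).
    Then x = 56 + 65·2 = 186, valid modulo lcm(65, 4) = 260: x ≡ 186 (mod 260).
Verify: 186 mod 5 = 1 ✓, 186 mod 13 = 4 ✓, 186 mod 4 = 2 ✓.

x ≡ 186 (mod 260).


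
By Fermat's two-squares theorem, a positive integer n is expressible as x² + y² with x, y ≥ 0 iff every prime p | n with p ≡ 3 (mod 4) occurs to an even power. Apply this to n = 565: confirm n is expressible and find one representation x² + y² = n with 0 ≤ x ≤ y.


Step 1: Factor n = 565 = 5 · 113.
Step 2: Check the mod-4 condition on each prime factor: 5 ≡ 1 (mod 4), exponent 1; 113 ≡ 1 (mod 4), exponent 1.
All primes ≡ 3 (mod 4) appear to even exponent (or don't appear), so by the two-squares theorem n IS expressible as a sum of two squares.
Step 3: Build a representation. Here n = 5 · 113 is a product of primes ≡ 1 (mod 4). Each prime p ≡ 1 (mod 4) is itself a sum of two squares; find a² by testing p − a² for a perfect square:
  5: 5 − 1² = 4 = 2² ⇒ 5 = 1² + 2².
  113: 113 − 1² = 112, 113 − 2² = 109, 113 − 3² = 104, 113 − 4² = 97, 113 − 5² = 88, 113 − 6² = 77, 113 − 7² = 64 = 8² ⇒ 113 = 7² + 8².
  Combine using the Brahmagupta–Fibonacci identity (a² + b²)(c² + d²) = (ac − bd)² + (ad + bc)² = (ac + bd)² + (ad − bc)²:
  5 · 113 = 565: from (1² + 2²)(7² + 8²), take (1·7 − 2·8, 1·8 + 2·7) = (7 − 16, 8 + 14) = (-9, 22); dropping signs (only squares matter) gives (9, 22); check 9² + 22² = 81 + 484 = 565 ✓.
Step 4: Order so x ≤ y and verify: 9² + 22² = 81 + 484 = 565 = n. ✓

n = 565 = 9² + 22² (one valid representation with x ≤ y).


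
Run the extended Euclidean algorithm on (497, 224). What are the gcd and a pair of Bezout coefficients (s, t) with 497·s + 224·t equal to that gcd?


Euclidean algorithm on (497, 224) — divide until remainder is 0:
  497 = 2 · 224 + 49
  224 = 4 · 49 + 28
  49 = 1 · 28 + 21
  28 = 1 · 21 + 7
  21 = 3 · 7 + 0
gcd(497, 224) = 7.
Track Bezout coefficients alongside the remainders: start with r₀ = 497 = a·1 + b·0 (s = 1, t = 0) and r₁ = 224 = a·0 + b·1 (s = 0, t = 1); each new remainder r_{k+1} = r_{k-1} − q_k·r_k inherits s_{k+1} = s_{k-1} − q_k·s_k, t_{k+1} = t_{k-1} − q_k·t_k, so r_k = a·s_k + b·t_k at every step:
  q = 2: r = 49, s = 1 − 2·0 = 1, t = 0 − 2·1 = -2  (check: 497·1 + 224·(-2) = 49)
  q = 4: r = 28, s = 0 − 4·1 = -4, t = 1 − 4·(-2) = 9  (check: 497·(-4) + 224·9 = 28)
  q = 1: r = 21, s = 1 − 1·(-4) = 5, t = -2 − 1·9 = -11  (check: 497·5 + 224·(-11) = 21)
  q = 1: r = 7, s = -4 − 1·5 = -9, t = 9 − 1·(-11) = 20  (check: 497·(-9) + 224·20 = 7)
The row with r = 7 (the gcd) gives the Bezout coefficients s = -9, t = 20.
Result: 497 · (-9) + 224 · (20) = 7.

gcd(497, 224) = 7; s = -9, t = 20 (check: 497·(-9) + 224·20 = 7).


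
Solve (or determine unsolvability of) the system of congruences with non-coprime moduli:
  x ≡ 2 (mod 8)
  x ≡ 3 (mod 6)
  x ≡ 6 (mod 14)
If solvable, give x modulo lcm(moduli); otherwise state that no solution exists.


Moduli 8, 6, 14 are not pairwise coprime, so CRT works modulo lcm(m_i) when all pairwise compatibility conditions hold.
Pairwise compatibility: gcd(m_i, m_j) must divide a_i - a_j for every pair.
Merge one congruence at a time:
  Start: x ≡ 2 (mod 8).
  Combine with x ≡ 3 (mod 6): gcd(8, 6) = 2, and 3 - 2 = 1 is NOT divisible by 2.
    ⇒ system is inconsistent (no integer solution).

No solution (the system is inconsistent).


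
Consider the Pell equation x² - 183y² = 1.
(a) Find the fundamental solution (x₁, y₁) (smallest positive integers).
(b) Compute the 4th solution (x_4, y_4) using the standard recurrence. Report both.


Step 1: Find the fundamental solution (x₁, y₁) of x² - 183y² = 1.
  Expand √183 as a continued fraction. a₀ = ⌊√183⌋ = 13; iterate m_{k+1} = d_k·a_k − m_k, d_{k+1} = (183 − m_{k+1}²)/d_k, a_{k+1} = ⌊(a₀ + m_{k+1})/d_{k+1}⌋ (starting m₀ = 0, d₀ = 1), with convergents p_k = a_k·p_{k-1} + p_{k-2}, q_k = a_k·q_{k-1} + q_{k-2} (p₋₁ = 1, q₋₁ = 0):
  k = 0: a₀ = 13; p₀/q₀ = 13/1; p₀² − 183·q₀² = 169 − 183 = -14.
  k = 1: m = 13, d = 14, a = ⌊(13 + 13)/14⌋ = 1; p/q = (1·13 + 1)/(1·1 + 0) = 14/1; p² − 183·q² = 196 − 183 = 13.
  k = 2: m = 1, d = 13, a = ⌊(13 + 1)/13⌋ = 1; p/q = (1·14 + 13)/(1·1 + 1) = 27/2; p² − 183·q² = 729 − 732 = -3.
  k = 3: m = 12, d = 3, a = ⌊(13 + 12)/3⌋ = 8; p/q = (8·27 + 14)/(8·2 + 1) = 230/17; p² − 183·q² = 52900 − 52887 = 13.
  k = 4: m = 12, d = 13, a = ⌊(13 + 12)/13⌋ = 1; p/q = (1·230 + 27)/(1·17 + 2) = 257/19; p² − 183·q² = 66049 − 66063 = -14.
  k = 5: m = 1, d = 14, a = ⌊(13 + 1)/14⌋ = 1; p/q = (1·257 + 230)/(1·19 + 17) = 487/36; p² − 183·q² = 237169 − 237168 = 1.
  The first convergent with p² − 183·q² = 1 gives the fundamental solution (x₁, y₁) = (487, 36).
Step 2: Apply the recurrence (x_{n+1}, y_{n+1}) = (x₁x_n + 183y₁y_n, x₁y_n + y₁x_n) repeatedly.
  From (x_1, y_1) = (487, 36): x_2 = 487·487 + 183·36·36 = 474337; y_2 = 487·36 + 36·487 = 35064.
  From (x_2, y_2) = (474337, 35064): x_3 = 487·474337 + 183·36·35064 = 462003751; y_3 = 487·35064 + 36·474337 = 34152300.
  From (x_3, y_3) = (462003751, 34152300): x_4 = 487·462003751 + 183·36·34152300 = 449991179137; y_4 = 487·34152300 + 36·462003751 = 33264305136.
Step 3: Verify x_4² - 183·y_4² = 202492061301107624064769 - 202492061301107624064768 = 1 (should be 1). ✓

(x_1, y_1) = (487, 36); (x_4, y_4) = (449991179137, 33264305136).


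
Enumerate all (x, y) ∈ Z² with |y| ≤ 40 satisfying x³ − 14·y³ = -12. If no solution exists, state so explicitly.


The equation is x³ - 14y³ = -12. For fixed y, x³ = 14·y³ − 12, so a solution requires the RHS to be a perfect cube.
Strategy: iterate y from -40 to 40, compute RHS = 14·y³ − 12, and check whether it is a (positive or negative) perfect cube.
Check small values of y:
  y = 0: RHS = -12 is not a perfect cube.
  y = 1: RHS = 2 is not a perfect cube.
  y = -1: RHS = -26 is not a perfect cube.
  y = 2: RHS = 100 is not a perfect cube.
  y = -2: RHS = -124 is not a perfect cube.
  y = 3: RHS = 366 is not a perfect cube.
  y = -3: RHS = -390 is not a perfect cube.
Continuing the search up to |y| = 40 finds no solutions either.
No (x, y) in the scanned range satisfies the equation.

No integer solutions with |y| ≤ 40.


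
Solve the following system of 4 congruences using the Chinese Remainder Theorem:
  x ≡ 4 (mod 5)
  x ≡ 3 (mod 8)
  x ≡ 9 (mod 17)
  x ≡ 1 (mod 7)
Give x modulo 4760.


Product of moduli M = 5 · 8 · 17 · 7 = 4760.
Merge one congruence at a time:
  Start: x ≡ 4 (mod 5).
  Combine with x ≡ 3 (mod 8); new modulus lcm = 40.
    Write x = 4 + 5·t and substitute into x ≡ 3 (mod 8): 5·t ≡ 3 − 4 = -1 (mod 8).
    Reduce coefficients mod 8: 5·t ≡ 7 (mod 8).
    The inverse of 5 mod 8 is 5 (since 5·5 = 25 = 3·8 + 1), so t ≡ 5·7 = 35 ≡ 3 (mod 8).
    Then x = 4 + 5·3 = 19, valid modulo lcm(5, 8) = 40: x ≡ 19 (mod 40).
  Combine with x ≡ 9 (mod 17); new modulus lcm = 680.
    Write x = 19 + 40·t and substitute into x ≡ 9 (mod 17): 40·t ≡ 9 − 19 = -10 (mod 17).
    Reduce coefficients mod 17: 6·t ≡ 7 (mod 17).
    The inverse of 6 mod 17 is 3 (since 6·3 = 18 = 1·17 + 1), so t ≡ 3·7 = 21 ≡ 4 (mod 17).
    Then x = 19 + 40·4 = 179, valid modulo lcm(40, 17) = 680: x ≡ 179 (mod 680).
  Combine with x ≡ 1 (mod 7); new modulus lcm = 4760.
    Write x = 179 + 680·t and substitute into x ≡ 1 (mod 7): 680·t ≡ 1 − 179 = -178 (mod 7).
    Reduce coefficients mod 7: 1·t ≡ 4 (mod 7).
    So t ≡ 4 (mod 7).
    Then x = 179 + 680·4 = 2899, valid modulo lcm(680, 7) = 4760: x ≡ 2899 (mod 4760).
Verify against each original: 2899 mod 5 = 4, 2899 mod 8 = 3, 2899 mod 17 = 9, 2899 mod 7 = 1.

x ≡ 2899 (mod 4760).


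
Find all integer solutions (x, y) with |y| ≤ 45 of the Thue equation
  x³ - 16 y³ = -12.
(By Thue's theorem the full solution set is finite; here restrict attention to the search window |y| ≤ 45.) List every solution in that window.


The equation is x³ - 16y³ = -12. For fixed y, x³ = 16·y³ − 12, so a solution requires the RHS to be a perfect cube.
Strategy: iterate y from -45 to 45, compute RHS = 16·y³ − 12, and check whether it is a (positive or negative) perfect cube.
Check small values of y:
  y = 0: RHS = -12 is not a perfect cube.
  y = 1: RHS = 4 is not a perfect cube.
  y = -1: RHS = -28 is not a perfect cube.
  y = 2: RHS = 116 is not a perfect cube.
  y = -2: RHS = -140 is not a perfect cube.
  y = 3: RHS = 420 is not a perfect cube.
  y = -3: RHS = -444 is not a perfect cube.
Continuing the search up to |y| = 45 finds no solutions either.
No (x, y) in the scanned range satisfies the equation.

No integer solutions with |y| ≤ 45.


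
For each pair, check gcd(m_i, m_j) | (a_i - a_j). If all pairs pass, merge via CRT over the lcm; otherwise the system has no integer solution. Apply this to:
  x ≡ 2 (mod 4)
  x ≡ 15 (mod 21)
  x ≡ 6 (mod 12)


Moduli 4, 21, 12 are not pairwise coprime, so CRT works modulo lcm(m_i) when all pairwise compatibility conditions hold.
Pairwise compatibility: gcd(m_i, m_j) must divide a_i - a_j for every pair.
Merge one congruence at a time:
  Start: x ≡ 2 (mod 4).
  Combine with x ≡ 15 (mod 21): gcd(4, 21) = 1; 15 - 2 = 13, which IS divisible by 1, so compatible.
    Write x = 2 + 4·t and substitute into x ≡ 15 (mod 21): 4·t ≡ 15 − 2 = 13 (mod 21).
    The inverse of 4 mod 21 is 16 (since 4·16 = 64 = 3·21 + 1), so t ≡ 16·13 = 208 ≡ 19 (mod 21).
    Then x = 2 + 4·19 = 78, valid modulo lcm(4, 21) = 84: x ≡ 78 (mod 84).
  Combine with x ≡ 6 (mod 12): gcd(84, 12) = 12; 6 - 78 = -72, which IS divisible by 12, so compatible.
    Write x = 78 + 84·t and substitute into x ≡ 6 (mod 12): 84·t ≡ 6 − 78 = -72 (mod 12).
    Divide the congruence (and modulus) by g = 12: 7·t ≡ -6 (mod 1).
    Modulo 1 every t works; take t = 0.
    Then x = 78 + 84·0 = 78, valid modulo lcm(84, 12) = 84: x ≡ 78 (mod 84).
Verify: 78 mod 4 = 2, 78 mod 21 = 15, 78 mod 12 = 6.

x ≡ 78 (mod 84).


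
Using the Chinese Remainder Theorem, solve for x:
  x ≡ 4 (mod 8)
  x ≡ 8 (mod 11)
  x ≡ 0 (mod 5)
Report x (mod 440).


Moduli 8, 11, 5 are pairwise coprime; by CRT there is a unique solution modulo M = 8 · 11 · 5 = 440.
Solve pairwise, accumulating the modulus:
  Start with x ≡ 4 (mod 8).
  Combine with x ≡ 8 (mod 11): since gcd(8, 11) = 1, we get a unique residue mod 88.
    Write x = 4 + 8·t and substitute into x ≡ 8 (mod 11): 8·t ≡ 8 − 4 = 4 (mod 11).
    The inverse of 8 mod 11 is 7 (since 8·7 = 56 = 5·11 + 1), so t ≡ 7·4 = 28 ≡ 6 (mod 11).
    Then x = 4 + 8·6 = 52, valid modulo lcm(8, 11) = 88: x ≡ 52 (mod 88).
  Combine with x ≡ 0 (mod 5): since gcd(88, 5) = 1, we get a unique residue mod 440.
    Write x = 52 + 88·t and substitute into x ≡ 0 (mod 5): 88·t ≡ 0 − 52 = -52 (mod 5).
    Reduce coefficients mod 5: 3·t ≡ 3 (mod 5).
    The inverse of 3 mod 5 is 2 (since 3·2 = 6 = 1·5 + 1), so t ≡ 2·3 = 6 ≡ 1 (mod 5).
    Then x = 52 + 88·1 = 140, valid modulo lcm(88, 5) = 440: x ≡ 140 (mod 440).
Verify: 140 mod 8 = 4 ✓, 140 mod 11 = 8 ✓, 140 mod 5 = 0 ✓.

x ≡ 140 (mod 440).


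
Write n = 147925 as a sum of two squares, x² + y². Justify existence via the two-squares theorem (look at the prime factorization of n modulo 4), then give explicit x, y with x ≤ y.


Step 1: Factor n = 147925 = 5^2 · 61 · 97.
Step 2: Check the mod-4 condition on each prime factor: 5 ≡ 1 (mod 4), exponent 2; 61 ≡ 1 (mod 4), exponent 1; 97 ≡ 1 (mod 4), exponent 1.
All primes ≡ 3 (mod 4) appear to even exponent (or don't appear), so by the two-squares theorem n IS expressible as a sum of two squares.
Step 3: Build a representation. Group n = k² · m with k = 5 and m = 61 · 97 = 5917 (a product of primes ≡ 1 (mod 4)); a representation of m scales to one of n via (k·x)² + (k·y)² = k²(x² + y²). Each prime p ≡ 1 (mod 4) is itself a sum of two squares; find a² by testing p − a² for a perfect square:
  61: 61 − 1² = 60, 61 − 2² = 57, 61 − 3² = 52, 61 − 4² = 45, 61 − 5² = 36 = 6² ⇒ 61 = 5² + 6².
  97: 97 − 1² = 96, 97 − 2² = 93, 97 − 3² = 88, 97 − 4² = 81 = 9² ⇒ 97 = 4² + 9².
  Combine using the Brahmagupta–Fibonacci identity (a² + b²)(c² + d²) = (ac − bd)² + (ad + bc)² = (ac + bd)² + (ad − bc)²:
  61 · 97 = 5917: from (5² + 6²)(4² + 9²), take (5·4 − 6·9, 5·9 + 6·4) = (20 − 54, 45 + 24) = (-34, 69); dropping signs (only squares matter) gives (34, 69); check 34² + 69² = 1156 + 4761 = 5917 ✓.
  Scale by k = 5: (5·34, 5·69) = (170, 345).
Step 4: Order so x ≤ y and verify: 170² + 345² = 28900 + 119025 = 147925 = n. ✓

n = 147925 = 170² + 345² (one valid representation with x ≤ y).


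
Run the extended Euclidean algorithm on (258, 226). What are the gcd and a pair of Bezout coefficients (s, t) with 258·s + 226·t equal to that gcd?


Euclidean algorithm on (258, 226) — divide until remainder is 0:
  258 = 1 · 226 + 32
  226 = 7 · 32 + 2
  32 = 16 · 2 + 0
gcd(258, 226) = 2.
Track Bezout coefficients alongside the remainders: start with r₀ = 258 = a·1 + b·0 (s = 1, t = 0) and r₁ = 226 = a·0 + b·1 (s = 0, t = 1); each new remainder r_{k+1} = r_{k-1} − q_k·r_k inherits s_{k+1} = s_{k-1} − q_k·s_k, t_{k+1} = t_{k-1} − q_k·t_k, so r_k = a·s_k + b·t_k at every step:
  q = 1: r = 32, s = 1 − 1·0 = 1, t = 0 − 1·1 = -1  (check: 258·1 + 226·(-1) = 32)
  q = 7: r = 2, s = 0 − 7·1 = -7, t = 1 − 7·(-1) = 8  (check: 258·(-7) + 226·8 = 2)
The row with r = 2 (the gcd) gives the Bezout coefficients s = -7, t = 8.
Result: 258 · (-7) + 226 · (8) = 2.

gcd(258, 226) = 2; s = -7, t = 8 (check: 258·(-7) + 226·8 = 2).


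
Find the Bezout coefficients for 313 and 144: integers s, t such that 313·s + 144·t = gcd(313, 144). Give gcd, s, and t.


Euclidean algorithm on (313, 144) — divide until remainder is 0:
  313 = 2 · 144 + 25
  144 = 5 · 25 + 19
  25 = 1 · 19 + 6
  19 = 3 · 6 + 1
  6 = 6 · 1 + 0
gcd(313, 144) = 1.
Track Bezout coefficients alongside the remainders: start with r₀ = 313 = a·1 + b·0 (s = 1, t = 0) and r₁ = 144 = a·0 + b·1 (s = 0, t = 1); each new remainder r_{k+1} = r_{k-1} − q_k·r_k inherits s_{k+1} = s_{k-1} − q_k·s_k, t_{k+1} = t_{k-1} − q_k·t_k, so r_k = a·s_k + b·t_k at every step:
  q = 2: r = 25, s = 1 − 2·0 = 1, t = 0 − 2·1 = -2  (check: 313·1 + 144·(-2) = 25)
  q = 5: r = 19, s = 0 − 5·1 = -5, t = 1 − 5·(-2) = 11  (check: 313·(-5) + 144·11 = 19)
  q = 1: r = 6, s = 1 − 1·(-5) = 6, t = -2 − 1·11 = -13  (check: 313·6 + 144·(-13) = 6)
  q = 3: r = 1, s = -5 − 3·6 = -23, t = 11 − 3·(-13) = 50  (check: 313·(-23) + 144·50 = 1)
The row with r = 1 (the gcd) gives the Bezout coefficients s = -23, t = 50.
Result: 313 · (-23) + 144 · (50) = 1.

gcd(313, 144) = 1; s = -23, t = 50 (check: 313·(-23) + 144·50 = 1).


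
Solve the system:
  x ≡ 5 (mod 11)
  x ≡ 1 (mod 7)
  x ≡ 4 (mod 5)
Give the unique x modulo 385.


Moduli 11, 7, 5 are pairwise coprime; by CRT there is a unique solution modulo M = 11 · 7 · 5 = 385.
Solve pairwise, accumulating the modulus:
  Start with x ≡ 5 (mod 11).
  Combine with x ≡ 1 (mod 7): since gcd(11, 7) = 1, we get a unique residue mod 77.
    Write x = 5 + 11·t and substitute into x ≡ 1 (mod 7): 11·t ≡ 1 − 5 = -4 (mod 7).
    Reduce coefficients mod 7: 4·t ≡ 3 (mod 7).
    The inverse of 4 mod 7 is 2 (since 4·2 = 8 = 1·7 + 1), so t ≡ 2·3 = 6 ≡ 6 (mod 7).
    Then x = 5 + 11·6 = 71, valid modulo lcm(11, 7) = 77: x ≡ 71 (mod 77).
  Combine with x ≡ 4 (mod 5): since gcd(77, 5) = 1, we get a unique residue mod 385.
    Write x = 71 + 77·t and substitute into x ≡ 4 (mod 5): 77·t ≡ 4 − 71 = -67 (mod 5).
    Reduce coefficients mod 5: 2·t ≡ 3 (mod 5).
    The inverse of 2 mod 5 is 3 (since 2·3 = 6 = 1·5 + 1), so t ≡ 3·3 = 9 ≡ 4 (mod 5).
    Then x = 71 + 77·4 = 379, valid modulo lcm(77, 5) = 385: x ≡ 379 (mod 385).
Verify: 379 mod 11 = 5 ✓, 379 mod 7 = 1 ✓, 379 mod 5 = 4 ✓.

x ≡ 379 (mod 385).


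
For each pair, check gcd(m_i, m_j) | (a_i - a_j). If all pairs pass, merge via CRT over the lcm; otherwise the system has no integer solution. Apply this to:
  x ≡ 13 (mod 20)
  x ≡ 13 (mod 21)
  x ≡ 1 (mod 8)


Moduli 20, 21, 8 are not pairwise coprime, so CRT works modulo lcm(m_i) when all pairwise compatibility conditions hold.
Pairwise compatibility: gcd(m_i, m_j) must divide a_i - a_j for every pair.
Merge one congruence at a time:
  Start: x ≡ 13 (mod 20).
  Combine with x ≡ 13 (mod 21): gcd(20, 21) = 1; 13 - 13 = 0, which IS divisible by 1, so compatible.
    Write x = 13 + 20·t and substitute into x ≡ 13 (mod 21): 20·t ≡ 13 − 13 = 0 (mod 21).
    The inverse of 20 mod 21 is 20 (since 20·20 = 400 = 19·21 + 1), so t ≡ 20·0 = 0 ≡ 0 (mod 21).
    Then x = 13 + 20·0 = 13, valid modulo lcm(20, 21) = 420: x ≡ 13 (mod 420).
  Combine with x ≡ 1 (mod 8): gcd(420, 8) = 4; 1 - 13 = -12, which IS divisible by 4, so compatible.
    Write x = 13 + 420·t and substitute into x ≡ 1 (mod 8): 420·t ≡ 1 − 13 = -12 (mod 8).
    Divide the congruence (and modulus) by g = 4: 105·t ≡ -3 (mod 2).
    Reduce coefficients mod 2: 1·t ≡ 1 (mod 2).
    So t ≡ 1 (mod 2).
    Then x = 13 + 420·1 = 433, valid modulo lcm(420, 8) = 840: x ≡ 433 (mod 840).
Verify: 433 mod 20 = 13, 433 mod 21 = 13, 433 mod 8 = 1.

x ≡ 433 (mod 840).


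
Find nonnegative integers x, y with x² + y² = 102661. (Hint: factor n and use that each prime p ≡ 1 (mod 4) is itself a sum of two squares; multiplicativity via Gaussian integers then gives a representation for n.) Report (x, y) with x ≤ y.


Step 1: Factor n = 102661 = 13 · 53 · 149.
Step 2: Check the mod-4 condition on each prime factor: 13 ≡ 1 (mod 4), exponent 1; 53 ≡ 1 (mod 4), exponent 1; 149 ≡ 1 (mod 4), exponent 1.
All primes ≡ 3 (mod 4) appear to even exponent (or don't appear), so by the two-squares theorem n IS expressible as a sum of two squares.
Step 3: Build a representation. Here n = 13 · 53 · 149 is a product of primes ≡ 1 (mod 4). Each prime p ≡ 1 (mod 4) is itself a sum of two squares; find a² by testing p − a² for a perfect square:
  13: 13 − 1² = 12, 13 − 2² = 9 = 3² ⇒ 13 = 2² + 3².
  53: 53 − 1² = 52, 53 − 2² = 49 = 7² ⇒ 53 = 2² + 7².
  149: 149 − 1² = 148, 149 − 2² = 145, 149 − 3² = 140, 149 − 4² = 133, 149 − 5² = 124, 149 − 6² = 113, 149 − 7² = 100 = 10² ⇒ 149 = 7² + 10².
  Combine using the Brahmagupta–Fibonacci identity (a² + b²)(c² + d²) = (ac − bd)² + (ad + bc)² = (ac + bd)² + (ad − bc)²:
  13 · 53 = 689: from (2² + 3²)(2² + 7²), take (2·2 − 3·7, 2·7 + 3·2) = (4 − 21, 14 + 6) = (-17, 20); dropping signs (only squares matter) gives (17, 20); check 17² + 20² = 289 + 400 = 689 ✓.
  689 · 149 = 102661: from (17² + 20²)(7² + 10²), take (17·7 − 20·10, 17·10 + 20·7) = (119 − 200, 170 + 140) = (-81, 310); dropping signs (only squares matter) gives (81, 310); check 81² + 310² = 6561 + 96100 = 102661 ✓.
Step 4: Order so x ≤ y and verify: 81² + 310² = 6561 + 96100 = 102661 = n. ✓

n = 102661 = 81² + 310² (one valid representation with x ≤ y).


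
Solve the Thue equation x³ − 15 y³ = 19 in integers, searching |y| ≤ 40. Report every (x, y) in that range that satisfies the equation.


The equation is x³ - 15y³ = 19. For fixed y, x³ = 15·y³ + 19, so a solution requires the RHS to be a perfect cube.
Strategy: iterate y from -40 to 40, compute RHS = 15·y³ + 19, and check whether it is a (positive or negative) perfect cube.
Check small values of y:
  y = 0: RHS = 19 is not a perfect cube.
  y = 1: RHS = 34 is not a perfect cube.
  y = -1: RHS = 4 is not a perfect cube.
  y = 2: RHS = 139 is not a perfect cube.
  y = -2: RHS = -101 is not a perfect cube.
  y = 3: RHS = 424 is not a perfect cube.
  y = -3: RHS = -386 is not a perfect cube.
Continuing the search up to |y| = 40 finds no solutions either.
No (x, y) in the scanned range satisfies the equation.

No integer solutions with |y| ≤ 40.


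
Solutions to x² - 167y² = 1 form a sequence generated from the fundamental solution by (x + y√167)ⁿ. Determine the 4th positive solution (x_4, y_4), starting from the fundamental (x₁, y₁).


Step 1: Find the fundamental solution (x₁, y₁) of x² - 167y² = 1.
  Expand √167 as a continued fraction. a₀ = ⌊√167⌋ = 12; iterate m_{k+1} = d_k·a_k − m_k, d_{k+1} = (167 − m_{k+1}²)/d_k, a_{k+1} = ⌊(a₀ + m_{k+1})/d_{k+1}⌋ (starting m₀ = 0, d₀ = 1), with convergents p_k = a_k·p_{k-1} + p_{k-2}, q_k = a_k·q_{k-1} + q_{k-2} (p₋₁ = 1, q₋₁ = 0):
  k = 0: a₀ = 12; p₀/q₀ = 12/1; p₀² − 167·q₀² = 144 − 167 = -23.
  k = 1: m = 12, d = 23, a = ⌊(12 + 12)/23⌋ = 1; p/q = (1·12 + 1)/(1·1 + 0) = 13/1; p² − 167·q² = 169 − 167 = 2.
  k = 2: m = 11, d = 2, a = ⌊(12 + 11)/2⌋ = 11; p/q = (11·13 + 12)/(11·1 + 1) = 155/12; p² − 167·q² = 24025 − 24048 = -23.
  k = 3: m = 11, d = 23, a = ⌊(12 + 11)/23⌋ = 1; p/q = (1·155 + 13)/(1·12 + 1) = 168/13; p² − 167·q² = 28224 − 28223 = 1.
  The first convergent with p² − 167·q² = 1 gives the fundamental solution (x₁, y₁) = (168, 13).
Step 2: Apply the recurrence (x_{n+1}, y_{n+1}) = (x₁x_n + 167y₁y_n, x₁y_n + y₁x_n) repeatedly.
  From (x_1, y_1) = (168, 13): x_2 = 168·168 + 167·13·13 = 56447; y_2 = 168·13 + 13·168 = 4368.
  From (x_2, y_2) = (56447, 4368): x_3 = 168·56447 + 167·13·4368 = 18966024; y_3 = 168·4368 + 13·56447 = 1467635.
  From (x_3, y_3) = (18966024, 1467635): x_4 = 168·18966024 + 167·13·1467635 = 6372527617; y_4 = 168·1467635 + 13·18966024 = 493120992.
Step 3: Verify x_4² - 167·y_4² = 40609108229427698689 - 40609108229427698688 = 1 (should be 1). ✓

(x_1, y_1) = (168, 13); (x_4, y_4) = (6372527617, 493120992).


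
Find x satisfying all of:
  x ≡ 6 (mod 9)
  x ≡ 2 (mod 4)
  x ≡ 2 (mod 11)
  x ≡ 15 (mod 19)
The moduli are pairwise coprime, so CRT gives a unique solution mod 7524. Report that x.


Product of moduli M = 9 · 4 · 11 · 19 = 7524.
Merge one congruence at a time:
  Start: x ≡ 6 (mod 9).
  Combine with x ≡ 2 (mod 4); new modulus lcm = 36.
    Write x = 6 + 9·t and substitute into x ≡ 2 (mod 4): 9·t ≡ 2 − 6 = -4 (mod 4).
    Reduce coefficients mod 4: 1·t ≡ 0 (mod 4).
    So t ≡ 0 (mod 4).
    Then x = 6 + 9·0 = 6, valid modulo lcm(9, 4) = 36: x ≡ 6 (mod 36).
  Combine with x ≡ 2 (mod 11); new modulus lcm = 396.
    Write x = 6 + 36·t and substitute into x ≡ 2 (mod 11): 36·t ≡ 2 − 6 = -4 (mod 11).
    Reduce coefficients mod 11: 3·t ≡ 7 (mod 11).
    The inverse of 3 mod 11 is 4 (since 3·4 = 12 = 1·11 + 1), so t ≡ 4·7 = 28 ≡ 6 (mod 11).
    Then x = 6 + 36·6 = 222, valid modulo lcm(36, 11) = 396: x ≡ 222 (mod 396).
  Combine with x ≡ 15 (mod 19); new modulus lcm = 7524.
    Write x = 222 + 396·t and substitute into x ≡ 15 (mod 19): 396·t ≡ 15 − 222 = -207 (mod 19).
    Reduce coefficients mod 19: 16·t ≡ 2 (mod 19).
    The inverse of 16 mod 19 is 6 (since 16·6 = 96 = 5·19 + 1), so t ≡ 6·2 = 12 ≡ 12 (mod 19).
    Then x = 222 + 396·12 = 4974, valid modulo lcm(396, 19) = 7524: x ≡ 4974 (mod 7524).
Verify against each original: 4974 mod 9 = 6, 4974 mod 4 = 2, 4974 mod 11 = 2, 4974 mod 19 = 15.

x ≡ 4974 (mod 7524).


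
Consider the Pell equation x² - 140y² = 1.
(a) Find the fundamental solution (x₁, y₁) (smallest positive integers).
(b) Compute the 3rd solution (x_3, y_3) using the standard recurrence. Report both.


Step 1: Find the fundamental solution (x₁, y₁) of x² - 140y² = 1.
  Expand √140 as a continued fraction. a₀ = ⌊√140⌋ = 11; iterate m_{k+1} = d_k·a_k − m_k, d_{k+1} = (140 − m_{k+1}²)/d_k, a_{k+1} = ⌊(a₀ + m_{k+1})/d_{k+1}⌋ (starting m₀ = 0, d₀ = 1), with convergents p_k = a_k·p_{k-1} + p_{k-2}, q_k = a_k·q_{k-1} + q_{k-2} (p₋₁ = 1, q₋₁ = 0):
  k = 0: a₀ = 11; p₀/q₀ = 11/1; p₀² − 140·q₀² = 121 − 140 = -19.
  k = 1: m = 11, d = 19, a = ⌊(11 + 11)/19⌋ = 1; p/q = (1·11 + 1)/(1·1 + 0) = 12/1; p² − 140·q² = 144 − 140 = 4.
  k = 2: m = 8, d = 4, a = ⌊(11 + 8)/4⌋ = 4; p/q = (4·12 + 11)/(4·1 + 1) = 59/5; p² − 140·q² = 3481 − 3500 = -19.
  k = 3: m = 8, d = 19, a = ⌊(11 + 8)/19⌋ = 1; p/q = (1·59 + 12)/(1·5 + 1) = 71/6; p² − 140·q² = 5041 − 5040 = 1.
  The first convergent with p² − 140·q² = 1 gives the fundamental solution (x₁, y₁) = (71, 6).
Step 2: Apply the recurrence (x_{n+1}, y_{n+1}) = (x₁x_n + 140y₁y_n, x₁y_n + y₁x_n) repeatedly.
  From (x_1, y_1) = (71, 6): x_2 = 71·71 + 140·6·6 = 10081; y_2 = 71·6 + 6·71 = 852.
  From (x_2, y_2) = (10081, 852): x_3 = 71·10081 + 140·6·852 = 1431431; y_3 = 71·852 + 6·10081 = 120978.
Step 3: Verify x_3² - 140·y_3² = 2048994707761 - 2048994707760 = 1 (should be 1). ✓

(x_1, y_1) = (71, 6); (x_3, y_3) = (1431431, 120978).


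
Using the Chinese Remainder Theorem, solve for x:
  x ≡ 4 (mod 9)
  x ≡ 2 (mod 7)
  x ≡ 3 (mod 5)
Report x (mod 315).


Moduli 9, 7, 5 are pairwise coprime; by CRT there is a unique solution modulo M = 9 · 7 · 5 = 315.
Solve pairwise, accumulating the modulus:
  Start with x ≡ 4 (mod 9).
  Combine with x ≡ 2 (mod 7): since gcd(9, 7) = 1, we get a unique residue mod 63.
    Write x = 4 + 9·t and substitute into x ≡ 2 (mod 7): 9·t ≡ 2 − 4 = -2 (mod 7).
    Reduce coefficients mod 7: 2·t ≡ 5 (mod 7).
    The inverse of 2 mod 7 is 4 (since 2·4 = 8 = 1·7 + 1), so t ≡ 4·5 = 20 ≡ 6 (mod 7).
    Then x = 4 + 9·6 = 58, valid modulo lcm(9, 7) = 63: x ≡ 58 (mod 63).
  Combine with x ≡ 3 (mod 5): since gcd(63, 5) = 1, we get a unique residue mod 315.
    Write x = 58 + 63·t and substitute into x ≡ 3 (mod 5): 63·t ≡ 3 − 58 = -55 (mod 5).
    Reduce coefficients mod 5: 3·t ≡ 0 (mod 5).
    The inverse of 3 mod 5 is 2 (since 3·2 = 6 = 1·5 + 1), so t ≡ 2·0 = 0 ≡ 0 (mod 5).
    Then x = 58 + 63·0 = 58, valid modulo lcm(63, 5) = 315: x ≡ 58 (mod 315).
Verify: 58 mod 9 = 4 ✓, 58 mod 7 = 2 ✓, 58 mod 5 = 3 ✓.

x ≡ 58 (mod 315).


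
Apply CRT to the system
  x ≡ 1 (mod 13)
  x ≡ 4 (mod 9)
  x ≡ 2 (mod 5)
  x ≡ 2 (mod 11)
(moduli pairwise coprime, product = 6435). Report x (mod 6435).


Product of moduli M = 13 · 9 · 5 · 11 = 6435.
Merge one congruence at a time:
  Start: x ≡ 1 (mod 13).
  Combine with x ≡ 4 (mod 9); new modulus lcm = 117.
    Write x = 1 + 13·t and substitute into x ≡ 4 (mod 9): 13·t ≡ 4 − 1 = 3 (mod 9).
    Reduce coefficients mod 9: 4·t ≡ 3 (mod 9).
    The inverse of 4 mod 9 is 7 (since 4·7 = 28 = 3·9 + 1), so t ≡ 7·3 = 21 ≡ 3 (mod 9).
    Then x = 1 + 13·3 = 40, valid modulo lcm(13, 9) = 117: x ≡ 40 (mod 117).
  Combine with x ≡ 2 (mod 5); new modulus lcm = 585.
    Write x = 40 + 117·t and substitute into x ≡ 2 (mod 5): 117·t ≡ 2 − 40 = -38 (mod 5).
    Reduce coefficients mod 5: 2·t ≡ 2 (mod 5).
    The inverse of 2 mod 5 is 3 (since 2·3 = 6 = 1·5 + 1), so t ≡ 3·2 = 6 ≡ 1 (mod 5).
    Then x = 40 + 117·1 = 157, valid modulo lcm(117, 5) = 585: x ≡ 157 (mod 585).
  Combine with x ≡ 2 (mod 11); new modulus lcm = 6435.
    Write x = 157 + 585·t and substitute into x ≡ 2 (mod 11): 585·t ≡ 2 − 157 = -155 (mod 11).
    Reduce coefficients mod 11: 2·t ≡ 10 (mod 11).
    The inverse of 2 mod 11 is 6 (since 2·6 = 12 = 1·11 + 1), so t ≡ 6·10 = 60 ≡ 5 (mod 11).
    Then x = 157 + 585·5 = 3082, valid modulo lcm(585, 11) = 6435: x ≡ 3082 (mod 6435).
Verify against each original: 3082 mod 13 = 1, 3082 mod 9 = 4, 3082 mod 5 = 2, 3082 mod 11 = 2.

x ≡ 3082 (mod 6435).


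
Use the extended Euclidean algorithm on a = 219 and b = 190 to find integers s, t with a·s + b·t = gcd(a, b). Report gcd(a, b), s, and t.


Euclidean algorithm on (219, 190) — divide until remainder is 0:
  219 = 1 · 190 + 29
  190 = 6 · 29 + 16
  29 = 1 · 16 + 13
  16 = 1 · 13 + 3
  13 = 4 · 3 + 1
  3 = 3 · 1 + 0
gcd(219, 190) = 1.
Track Bezout coefficients alongside the remainders: start with r₀ = 219 = a·1 + b·0 (s = 1, t = 0) and r₁ = 190 = a·0 + b·1 (s = 0, t = 1); each new remainder r_{k+1} = r_{k-1} − q_k·r_k inherits s_{k+1} = s_{k-1} − q_k·s_k, t_{k+1} = t_{k-1} − q_k·t_k, so r_k = a·s_k + b·t_k at every step:
  q = 1: r = 29, s = 1 − 1·0 = 1, t = 0 − 1·1 = -1  (check: 219·1 + 190·(-1) = 29)
  q = 6: r = 16, s = 0 − 6·1 = -6, t = 1 − 6·(-1) = 7  (check: 219·(-6) + 190·7 = 16)
  q = 1: r = 13, s = 1 − 1·(-6) = 7, t = -1 − 1·7 = -8  (check: 219·7 + 190·(-8) = 13)
  q = 1: r = 3, s = -6 − 1·7 = -13, t = 7 − 1·(-8) = 15  (check: 219·(-13) + 190·15 = 3)
  q = 4: r = 1, s = 7 − 4·(-13) = 59, t = -8 − 4·15 = -68  (check: 219·59 + 190·(-68) = 1)
The row with r = 1 (the gcd) gives the Bezout coefficients s = 59, t = -68.
Result: 219 · (59) + 190 · (-68) = 1.

gcd(219, 190) = 1; s = 59, t = -68 (check: 219·59 + 190·(-68) = 1).
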